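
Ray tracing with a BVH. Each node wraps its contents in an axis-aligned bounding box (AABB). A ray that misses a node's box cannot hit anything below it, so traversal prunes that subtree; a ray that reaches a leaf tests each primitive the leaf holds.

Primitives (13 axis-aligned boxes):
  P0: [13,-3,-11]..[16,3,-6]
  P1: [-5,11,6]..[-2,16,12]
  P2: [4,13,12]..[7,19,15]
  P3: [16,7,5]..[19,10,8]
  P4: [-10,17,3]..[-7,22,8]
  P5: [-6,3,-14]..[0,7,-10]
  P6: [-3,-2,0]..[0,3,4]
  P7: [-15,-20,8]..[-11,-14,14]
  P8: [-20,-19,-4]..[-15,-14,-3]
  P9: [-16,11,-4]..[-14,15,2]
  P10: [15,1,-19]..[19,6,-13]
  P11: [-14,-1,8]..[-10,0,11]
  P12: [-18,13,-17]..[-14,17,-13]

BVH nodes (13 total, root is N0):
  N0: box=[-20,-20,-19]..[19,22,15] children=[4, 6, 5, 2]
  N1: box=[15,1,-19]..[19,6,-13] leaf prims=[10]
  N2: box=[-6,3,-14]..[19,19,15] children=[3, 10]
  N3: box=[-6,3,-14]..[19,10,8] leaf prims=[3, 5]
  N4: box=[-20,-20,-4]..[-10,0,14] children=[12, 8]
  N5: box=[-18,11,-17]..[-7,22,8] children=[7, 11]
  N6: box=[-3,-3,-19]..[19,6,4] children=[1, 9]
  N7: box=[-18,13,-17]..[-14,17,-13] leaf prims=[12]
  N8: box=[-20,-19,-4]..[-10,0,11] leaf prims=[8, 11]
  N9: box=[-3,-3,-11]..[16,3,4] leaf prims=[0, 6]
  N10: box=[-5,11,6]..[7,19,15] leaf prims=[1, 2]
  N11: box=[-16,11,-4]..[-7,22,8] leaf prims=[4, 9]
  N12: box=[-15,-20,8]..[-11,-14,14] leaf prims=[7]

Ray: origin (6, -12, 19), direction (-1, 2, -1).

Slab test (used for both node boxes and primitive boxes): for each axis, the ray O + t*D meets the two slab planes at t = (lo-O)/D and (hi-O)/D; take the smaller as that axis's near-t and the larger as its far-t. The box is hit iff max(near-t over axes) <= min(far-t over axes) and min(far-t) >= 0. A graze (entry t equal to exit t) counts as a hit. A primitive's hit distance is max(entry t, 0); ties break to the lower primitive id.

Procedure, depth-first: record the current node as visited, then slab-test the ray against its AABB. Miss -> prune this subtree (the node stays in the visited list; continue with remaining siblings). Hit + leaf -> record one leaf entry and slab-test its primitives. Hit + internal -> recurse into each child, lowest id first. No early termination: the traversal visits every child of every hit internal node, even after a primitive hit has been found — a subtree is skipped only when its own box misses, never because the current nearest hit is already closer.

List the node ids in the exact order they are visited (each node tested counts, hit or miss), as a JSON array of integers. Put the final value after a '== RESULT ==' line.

Walk:
N0 x:[-13,26] y:[-4,17] z:[4,38] -> hit [4,17], descend [2, 4, 5, 6]
  N2 x:[-13,12] y:[15/2,31/2] z:[4,33] -> hit [15/2,12], descend [3, 10]
    N3 x:[-13,12] y:[15/2,11] z:[11,33] -> hit [11,11] leaf, test {P3(miss), P5(miss)}
    N10 x:[-1,11] y:[23/2,31/2] z:[4,13] -> miss, prune
  N4 x:[16,26] y:[-4,6] z:[5,23] -> miss, prune
  N5 x:[13,24] y:[23/2,17] z:[11,36] -> hit [13,17], descend [7, 11]
    N7 x:[20,24] y:[25/2,29/2] z:[32,36] -> miss, prune
    N11 x:[13,22] y:[23/2,17] z:[11,23] -> hit [13,17] leaf, test {P4@t=29/2, P9(miss)}
  N6 x:[-13,9] y:[9/2,9] z:[15,38] -> miss, prune

Visited [0, 2, 3, 10, 4, 5, 7, 11, 6]. Tests: 9 box, 2 leaf. Nearest: P4.

== RESULT ==
[0, 2, 3, 10, 4, 5, 7, 11, 6]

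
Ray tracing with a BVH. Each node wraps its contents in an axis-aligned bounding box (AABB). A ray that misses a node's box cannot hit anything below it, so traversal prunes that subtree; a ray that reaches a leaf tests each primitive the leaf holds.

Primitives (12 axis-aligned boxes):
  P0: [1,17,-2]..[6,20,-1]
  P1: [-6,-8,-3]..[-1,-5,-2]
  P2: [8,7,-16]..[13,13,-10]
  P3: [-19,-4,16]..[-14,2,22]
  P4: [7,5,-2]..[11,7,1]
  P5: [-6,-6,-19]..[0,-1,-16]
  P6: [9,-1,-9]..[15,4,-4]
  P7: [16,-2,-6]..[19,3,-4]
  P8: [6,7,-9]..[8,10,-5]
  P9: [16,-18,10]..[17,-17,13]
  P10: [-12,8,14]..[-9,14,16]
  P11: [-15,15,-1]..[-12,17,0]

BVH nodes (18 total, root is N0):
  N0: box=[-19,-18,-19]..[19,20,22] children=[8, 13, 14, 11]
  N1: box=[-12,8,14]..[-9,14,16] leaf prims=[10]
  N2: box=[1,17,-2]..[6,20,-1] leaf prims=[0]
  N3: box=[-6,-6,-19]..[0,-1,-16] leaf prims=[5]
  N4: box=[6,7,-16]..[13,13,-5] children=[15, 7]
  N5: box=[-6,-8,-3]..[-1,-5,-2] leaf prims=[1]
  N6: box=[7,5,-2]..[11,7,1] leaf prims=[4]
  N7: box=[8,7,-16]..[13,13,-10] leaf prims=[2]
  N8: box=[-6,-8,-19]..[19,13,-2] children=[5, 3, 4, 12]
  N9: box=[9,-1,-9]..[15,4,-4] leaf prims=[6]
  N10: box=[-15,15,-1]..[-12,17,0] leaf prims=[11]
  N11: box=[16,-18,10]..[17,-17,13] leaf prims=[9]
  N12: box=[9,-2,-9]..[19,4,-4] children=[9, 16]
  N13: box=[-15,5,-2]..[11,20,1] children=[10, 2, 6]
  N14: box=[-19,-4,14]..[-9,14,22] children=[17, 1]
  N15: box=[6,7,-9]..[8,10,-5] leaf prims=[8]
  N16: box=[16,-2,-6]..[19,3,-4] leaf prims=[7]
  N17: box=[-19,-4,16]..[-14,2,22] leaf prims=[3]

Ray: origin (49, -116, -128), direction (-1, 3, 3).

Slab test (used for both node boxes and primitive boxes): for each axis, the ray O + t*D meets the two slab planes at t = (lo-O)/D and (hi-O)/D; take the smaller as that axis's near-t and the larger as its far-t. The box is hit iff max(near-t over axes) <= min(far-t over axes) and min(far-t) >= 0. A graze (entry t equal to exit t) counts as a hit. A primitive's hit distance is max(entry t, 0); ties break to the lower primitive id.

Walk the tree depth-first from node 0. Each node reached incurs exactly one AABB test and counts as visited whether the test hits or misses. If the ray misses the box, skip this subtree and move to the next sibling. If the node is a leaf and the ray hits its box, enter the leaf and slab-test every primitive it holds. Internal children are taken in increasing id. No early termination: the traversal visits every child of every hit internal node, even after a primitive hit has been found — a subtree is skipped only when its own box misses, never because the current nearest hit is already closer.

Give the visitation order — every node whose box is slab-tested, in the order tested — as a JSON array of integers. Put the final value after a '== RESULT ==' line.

Trace the traversal:
N0 x:[30,68] y:[98/3,136/3] z:[109/3,50] -> hit [109/3,136/3], descend [8, 11, 13, 14]
  N8 x:[30,55] y:[36,43] z:[109/3,42] -> hit [109/3,42], descend [3, 4, 5, 12]
    N3 x:[49,55] y:[110/3,115/3] z:[109/3,112/3] -> miss, prune
    N4 x:[36,43] y:[41,43] z:[112/3,41] -> hit [41,41], descend [7, 15]
      N7 x:[36,41] y:[41,43] z:[112/3,118/3] -> miss, prune
      N15 x:[41,43] y:[41,42] z:[119/3,41] -> hit [41,41] leaf, test {P8@t=41}
    N5 x:[50,55] y:[36,37] z:[125/3,42] -> miss, prune
    N12 x:[30,40] y:[38,40] z:[119/3,124/3] -> hit [119/3,40], descend [9, 16]
      N9 x:[34,40] y:[115/3,40] z:[119/3,124/3] -> hit [119/3,40] leaf, test {P6@t=119/3}
      N16 x:[30,33] y:[38,119/3] z:[122/3,124/3] -> miss, prune
  N11 x:[32,33] y:[98/3,33] z:[46,47] -> miss, prune
  N13 x:[38,64] y:[121/3,136/3] z:[42,43] -> hit [42,43], descend [2, 6, 10]
    N2 x:[43,48] y:[133/3,136/3] z:[42,127/3] -> miss, prune
    N6 x:[38,42] y:[121/3,41] z:[42,43] -> miss, prune
    N10 x:[61,64] y:[131/3,133/3] z:[127/3,128/3] -> miss, prune
  N14 x:[58,68] y:[112/3,130/3] z:[142/3,50] -> miss, prune

Visited [0, 8, 3, 4, 7, 15, 5, 12, 9, 16, 11, 13, 2, 6, 10, 14]. Tests: 16 box, 2 leaf. Nearest: P6.

== RESULT ==
[0, 8, 3, 4, 7, 15, 5, 12, 9, 16, 11, 13, 2, 6, 10, 14]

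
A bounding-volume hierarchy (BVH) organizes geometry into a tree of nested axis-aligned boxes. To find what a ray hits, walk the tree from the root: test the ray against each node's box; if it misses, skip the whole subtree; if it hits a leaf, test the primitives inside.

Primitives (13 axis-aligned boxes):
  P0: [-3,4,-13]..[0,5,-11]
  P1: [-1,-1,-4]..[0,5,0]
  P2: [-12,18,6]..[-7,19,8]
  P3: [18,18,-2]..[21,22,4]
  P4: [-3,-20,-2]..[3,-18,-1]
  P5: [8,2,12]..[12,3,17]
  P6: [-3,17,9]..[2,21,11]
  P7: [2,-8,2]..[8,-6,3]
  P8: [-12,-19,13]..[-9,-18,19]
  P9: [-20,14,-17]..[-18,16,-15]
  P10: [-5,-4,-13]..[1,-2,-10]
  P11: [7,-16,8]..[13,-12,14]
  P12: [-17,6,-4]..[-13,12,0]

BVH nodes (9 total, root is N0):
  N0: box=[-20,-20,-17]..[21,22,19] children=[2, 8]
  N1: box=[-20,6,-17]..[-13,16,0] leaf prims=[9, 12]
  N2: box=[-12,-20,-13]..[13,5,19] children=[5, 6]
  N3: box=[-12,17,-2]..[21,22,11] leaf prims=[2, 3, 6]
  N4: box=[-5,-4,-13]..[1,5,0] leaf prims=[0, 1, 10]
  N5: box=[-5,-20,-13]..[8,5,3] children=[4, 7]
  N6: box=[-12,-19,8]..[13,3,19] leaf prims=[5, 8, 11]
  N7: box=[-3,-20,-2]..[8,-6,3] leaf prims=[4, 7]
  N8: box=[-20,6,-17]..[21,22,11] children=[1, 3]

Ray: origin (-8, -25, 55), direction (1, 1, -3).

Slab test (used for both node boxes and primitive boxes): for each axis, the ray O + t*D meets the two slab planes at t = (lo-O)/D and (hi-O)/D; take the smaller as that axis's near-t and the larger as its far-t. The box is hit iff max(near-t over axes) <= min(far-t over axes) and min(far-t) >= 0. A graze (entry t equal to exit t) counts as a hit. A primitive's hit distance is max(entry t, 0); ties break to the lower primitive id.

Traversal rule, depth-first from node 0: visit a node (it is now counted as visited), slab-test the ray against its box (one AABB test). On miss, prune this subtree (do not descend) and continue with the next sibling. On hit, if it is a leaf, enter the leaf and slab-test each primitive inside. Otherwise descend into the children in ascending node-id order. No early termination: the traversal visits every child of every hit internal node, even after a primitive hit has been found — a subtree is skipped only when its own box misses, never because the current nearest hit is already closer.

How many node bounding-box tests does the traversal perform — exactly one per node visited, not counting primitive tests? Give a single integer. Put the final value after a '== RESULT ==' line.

Traverse from the root:
N0 x:[-12,29] y:[5,47] z:[12,24] -> hit [12,24], descend [2, 8]
  N2 x:[-4,21] y:[5,30] z:[12,68/3] -> hit [12,21], descend [5, 6]
    N5 x:[3,16] y:[5,30] z:[52/3,68/3] -> miss, prune
    N6 x:[-4,21] y:[6,28] z:[12,47/3] -> hit [12,47/3] leaf, test {P5(miss), P8(miss), P11(miss)}
  N8 x:[-12,29] y:[31,47] z:[44/3,24] -> miss, prune

order=[0, 2, 5, 6, 8]  |boxes|=5  |leaves|=1  hit=miss

== RESULT ==
5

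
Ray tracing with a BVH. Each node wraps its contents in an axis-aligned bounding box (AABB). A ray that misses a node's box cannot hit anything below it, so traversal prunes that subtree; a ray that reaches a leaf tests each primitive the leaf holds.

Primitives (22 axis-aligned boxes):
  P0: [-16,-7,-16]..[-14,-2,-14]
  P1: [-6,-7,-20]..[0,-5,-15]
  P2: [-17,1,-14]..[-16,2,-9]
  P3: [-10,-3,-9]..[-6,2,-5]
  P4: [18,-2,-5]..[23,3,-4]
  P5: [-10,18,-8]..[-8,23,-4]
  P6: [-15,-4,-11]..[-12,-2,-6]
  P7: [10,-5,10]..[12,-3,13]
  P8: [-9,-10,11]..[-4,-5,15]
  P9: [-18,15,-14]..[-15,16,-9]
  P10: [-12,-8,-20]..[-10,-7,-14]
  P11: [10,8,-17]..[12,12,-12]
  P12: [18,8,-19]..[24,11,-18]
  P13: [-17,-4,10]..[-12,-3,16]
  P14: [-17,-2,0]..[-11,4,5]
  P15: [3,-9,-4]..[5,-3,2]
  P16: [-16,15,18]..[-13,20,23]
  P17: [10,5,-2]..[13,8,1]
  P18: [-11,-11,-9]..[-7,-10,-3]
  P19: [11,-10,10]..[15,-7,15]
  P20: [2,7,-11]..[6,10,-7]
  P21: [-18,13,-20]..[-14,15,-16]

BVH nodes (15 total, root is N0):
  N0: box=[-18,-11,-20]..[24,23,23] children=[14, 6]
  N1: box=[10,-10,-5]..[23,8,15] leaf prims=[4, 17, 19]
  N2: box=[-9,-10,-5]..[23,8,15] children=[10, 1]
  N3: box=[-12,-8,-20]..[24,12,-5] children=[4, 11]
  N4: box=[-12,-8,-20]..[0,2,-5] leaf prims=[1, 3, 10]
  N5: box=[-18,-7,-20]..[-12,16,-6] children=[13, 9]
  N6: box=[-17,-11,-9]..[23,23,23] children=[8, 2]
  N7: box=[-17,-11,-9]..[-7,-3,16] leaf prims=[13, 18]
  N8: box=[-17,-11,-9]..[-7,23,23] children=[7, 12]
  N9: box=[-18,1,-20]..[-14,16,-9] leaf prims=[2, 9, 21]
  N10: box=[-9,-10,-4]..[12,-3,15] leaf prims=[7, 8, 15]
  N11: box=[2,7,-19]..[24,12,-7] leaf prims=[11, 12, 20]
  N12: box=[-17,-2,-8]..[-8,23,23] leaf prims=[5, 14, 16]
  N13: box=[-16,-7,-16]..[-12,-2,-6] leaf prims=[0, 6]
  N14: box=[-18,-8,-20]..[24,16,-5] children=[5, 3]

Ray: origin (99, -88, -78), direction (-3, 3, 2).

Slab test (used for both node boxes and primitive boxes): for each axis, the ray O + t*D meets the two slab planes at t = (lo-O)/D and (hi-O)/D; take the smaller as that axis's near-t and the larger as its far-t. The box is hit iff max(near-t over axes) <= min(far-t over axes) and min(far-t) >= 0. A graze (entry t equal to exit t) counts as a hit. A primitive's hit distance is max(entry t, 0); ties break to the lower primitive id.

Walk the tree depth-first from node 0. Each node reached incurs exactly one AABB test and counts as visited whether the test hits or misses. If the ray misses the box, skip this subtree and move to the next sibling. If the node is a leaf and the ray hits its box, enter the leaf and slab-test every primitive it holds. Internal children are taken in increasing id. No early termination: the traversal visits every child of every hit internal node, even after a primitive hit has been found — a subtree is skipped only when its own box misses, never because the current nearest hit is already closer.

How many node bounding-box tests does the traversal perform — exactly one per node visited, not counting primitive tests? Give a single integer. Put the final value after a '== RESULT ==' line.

Trace the traversal:
N0 x:[25,39] y:[77/3,37] z:[29,101/2] -> hit [29,37], descend [6, 14]
  N6 x:[76/3,116/3] y:[77/3,37] z:[69/2,101/2] -> hit [69/2,37], descend [2, 8]
    N2 x:[76/3,36] y:[26,32] z:[73/2,93/2] -> miss, prune
    N8 x:[106/3,116/3] y:[77/3,37] z:[69/2,101/2] -> hit [106/3,37], descend [7, 12]
      N7 x:[106/3,116/3] y:[77/3,85/3] z:[69/2,47] -> miss, prune
      N12 x:[107/3,116/3] y:[86/3,37] z:[35,101/2] -> hit [107/3,37] leaf, test {P5@t=107/3, P14(miss), P16(miss)}
  N14 x:[25,39] y:[80/3,104/3] z:[29,73/2] -> hit [29,104/3], descend [3, 5]
    N3 x:[25,37] y:[80/3,100/3] z:[29,73/2] -> hit [29,100/3], descend [4, 11]
      N4 x:[33,37] y:[80/3,30] z:[29,73/2] -> miss, prune
      N11 x:[25,97/3] y:[95/3,100/3] z:[59/2,71/2] -> hit [95/3,97/3] leaf, test {P11(miss), P12(miss), P20(miss)}
    N5 x:[37,39] y:[27,104/3] z:[29,36] -> miss, prune

Visited [0, 6, 2, 8, 7, 12, 14, 3, 4, 11, 5]. Tests: 11 box, 2 leaf. Nearest: P5.

== RESULT ==
11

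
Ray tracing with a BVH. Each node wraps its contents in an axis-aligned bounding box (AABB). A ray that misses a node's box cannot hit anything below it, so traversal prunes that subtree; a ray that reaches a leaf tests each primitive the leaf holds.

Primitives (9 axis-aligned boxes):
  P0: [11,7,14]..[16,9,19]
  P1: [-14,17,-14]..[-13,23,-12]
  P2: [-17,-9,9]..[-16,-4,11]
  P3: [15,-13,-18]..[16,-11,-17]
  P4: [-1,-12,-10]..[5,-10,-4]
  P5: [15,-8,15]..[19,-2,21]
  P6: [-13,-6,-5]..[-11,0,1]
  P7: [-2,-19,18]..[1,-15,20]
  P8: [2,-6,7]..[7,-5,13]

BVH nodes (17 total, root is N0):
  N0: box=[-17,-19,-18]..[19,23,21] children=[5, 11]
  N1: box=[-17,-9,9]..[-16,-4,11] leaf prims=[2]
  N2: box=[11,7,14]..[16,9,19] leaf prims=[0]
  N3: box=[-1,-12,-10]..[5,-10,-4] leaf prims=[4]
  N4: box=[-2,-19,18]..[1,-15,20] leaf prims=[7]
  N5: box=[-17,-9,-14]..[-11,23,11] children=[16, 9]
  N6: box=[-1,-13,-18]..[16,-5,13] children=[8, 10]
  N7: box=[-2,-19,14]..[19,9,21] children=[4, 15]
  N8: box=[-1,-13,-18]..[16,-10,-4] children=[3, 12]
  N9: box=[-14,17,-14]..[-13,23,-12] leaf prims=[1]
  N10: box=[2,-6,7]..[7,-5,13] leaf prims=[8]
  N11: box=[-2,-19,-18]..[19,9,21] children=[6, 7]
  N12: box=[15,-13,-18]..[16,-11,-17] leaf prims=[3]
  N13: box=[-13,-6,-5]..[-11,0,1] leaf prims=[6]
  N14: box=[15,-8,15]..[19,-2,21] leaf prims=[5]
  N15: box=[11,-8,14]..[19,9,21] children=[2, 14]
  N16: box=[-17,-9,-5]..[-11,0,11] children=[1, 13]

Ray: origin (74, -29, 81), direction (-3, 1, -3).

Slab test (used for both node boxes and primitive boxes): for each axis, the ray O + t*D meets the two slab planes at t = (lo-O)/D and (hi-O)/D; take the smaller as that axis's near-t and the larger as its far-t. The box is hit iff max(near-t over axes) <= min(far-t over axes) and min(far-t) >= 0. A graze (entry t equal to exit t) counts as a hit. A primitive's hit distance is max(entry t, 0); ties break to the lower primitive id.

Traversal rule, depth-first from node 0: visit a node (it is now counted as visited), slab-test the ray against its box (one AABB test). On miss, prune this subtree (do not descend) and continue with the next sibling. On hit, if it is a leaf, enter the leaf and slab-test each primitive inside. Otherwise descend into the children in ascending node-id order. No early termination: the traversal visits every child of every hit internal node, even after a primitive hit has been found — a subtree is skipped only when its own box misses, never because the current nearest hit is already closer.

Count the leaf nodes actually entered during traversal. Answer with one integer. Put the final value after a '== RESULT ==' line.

Walk:
N0 x:[55/3,91/3] y:[10,52] z:[20,33] -> hit [20,91/3], descend [5, 11]
  N5 x:[85/3,91/3] y:[20,52] z:[70/3,95/3] -> hit [85/3,91/3], descend [9, 16]
    N9 x:[29,88/3] y:[46,52] z:[31,95/3] -> miss, prune
    N16 x:[85/3,91/3] y:[20,29] z:[70/3,86/3] -> hit [85/3,86/3], descend [1, 13]
      N1 x:[30,91/3] y:[20,25] z:[70/3,24] -> miss, prune
      N13 x:[85/3,29] y:[23,29] z:[80/3,86/3] -> hit [85/3,86/3] leaf, test {P6@t=85/3}
  N11 x:[55/3,76/3] y:[10,38] z:[20,33] -> hit [20,76/3], descend [6, 7]
    N6 x:[58/3,25] y:[16,24] z:[68/3,33] -> hit [68/3,24], descend [8, 10]
      N8 x:[58/3,25] y:[16,19] z:[85/3,33] -> miss, prune
      N10 x:[67/3,24] y:[23,24] z:[68/3,74/3] -> hit [23,24] leaf, test {P8@t=23}
    N7 x:[55/3,76/3] y:[10,38] z:[20,67/3] -> hit [20,67/3], descend [4, 15]
      N4 x:[73/3,76/3] y:[10,14] z:[61/3,21] -> miss, prune
      N15 x:[55/3,21] y:[21,38] z:[20,67/3] -> hit [21,21], descend [2, 14]
        N2 x:[58/3,21] y:[36,38] z:[62/3,67/3] -> miss, prune
        N14 x:[55/3,59/3] y:[21,27] z:[20,22] -> miss, prune

Summary -> nodes [0, 5, 9, 16, 1, 13, 11, 6, 8, 10, 7, 4, 15, 2, 14]; box-tests=15; leaf-entries=2; first=P8

== RESULT ==
2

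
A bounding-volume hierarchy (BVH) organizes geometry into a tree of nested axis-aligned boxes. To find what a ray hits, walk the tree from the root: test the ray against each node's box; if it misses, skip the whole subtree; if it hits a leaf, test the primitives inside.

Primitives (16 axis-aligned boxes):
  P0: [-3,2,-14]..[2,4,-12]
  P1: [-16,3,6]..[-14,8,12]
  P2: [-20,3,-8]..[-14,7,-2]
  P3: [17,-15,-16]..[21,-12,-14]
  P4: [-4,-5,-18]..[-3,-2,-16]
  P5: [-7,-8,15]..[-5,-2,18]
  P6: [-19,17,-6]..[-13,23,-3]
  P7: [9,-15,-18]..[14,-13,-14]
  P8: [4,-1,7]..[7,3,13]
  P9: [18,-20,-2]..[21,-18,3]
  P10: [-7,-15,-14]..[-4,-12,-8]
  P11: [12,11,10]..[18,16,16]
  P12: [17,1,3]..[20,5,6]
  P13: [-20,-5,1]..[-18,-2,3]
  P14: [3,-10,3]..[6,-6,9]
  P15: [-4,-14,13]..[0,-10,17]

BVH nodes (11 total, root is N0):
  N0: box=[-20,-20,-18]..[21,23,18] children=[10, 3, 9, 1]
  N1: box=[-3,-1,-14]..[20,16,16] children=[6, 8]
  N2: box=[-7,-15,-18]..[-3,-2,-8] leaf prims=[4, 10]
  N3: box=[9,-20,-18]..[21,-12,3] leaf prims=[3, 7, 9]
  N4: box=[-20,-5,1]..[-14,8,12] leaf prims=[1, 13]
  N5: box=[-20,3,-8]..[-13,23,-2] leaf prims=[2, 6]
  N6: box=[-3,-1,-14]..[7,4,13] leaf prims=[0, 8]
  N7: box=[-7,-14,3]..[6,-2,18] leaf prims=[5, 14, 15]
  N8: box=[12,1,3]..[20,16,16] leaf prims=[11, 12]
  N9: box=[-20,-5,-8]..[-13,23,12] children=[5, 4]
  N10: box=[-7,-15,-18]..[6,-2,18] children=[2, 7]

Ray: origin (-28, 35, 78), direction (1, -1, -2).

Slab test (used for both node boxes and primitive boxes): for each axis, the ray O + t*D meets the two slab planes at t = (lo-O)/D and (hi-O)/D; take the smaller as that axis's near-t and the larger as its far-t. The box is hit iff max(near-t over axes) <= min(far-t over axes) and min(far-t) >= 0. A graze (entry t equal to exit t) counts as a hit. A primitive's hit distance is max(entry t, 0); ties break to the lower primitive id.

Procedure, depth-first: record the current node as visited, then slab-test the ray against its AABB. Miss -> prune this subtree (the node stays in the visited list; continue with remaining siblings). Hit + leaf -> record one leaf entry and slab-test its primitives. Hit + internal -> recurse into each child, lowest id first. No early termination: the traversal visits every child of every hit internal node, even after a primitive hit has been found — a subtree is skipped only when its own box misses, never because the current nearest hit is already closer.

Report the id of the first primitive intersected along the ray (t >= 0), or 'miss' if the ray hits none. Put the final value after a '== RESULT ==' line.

Traverse from the root:
N0 x:[8,49] y:[12,55] z:[30,48] -> hit [30,48], descend [1, 3, 9, 10]
  N1 x:[25,48] y:[19,36] z:[31,46] -> hit [31,36], descend [6, 8]
    N6 x:[25,35] y:[31,36] z:[65/2,46] -> hit [65/2,35] leaf, test {P0(miss), P8@t=65/2}
    N8 x:[40,48] y:[19,34] z:[31,75/2] -> miss, prune
  N3 x:[37,49] y:[47,55] z:[75/2,48] -> hit [47,48] leaf, test {P3@t=47, P7(miss), P9(miss)}
  N9 x:[8,15] y:[12,40] z:[33,43] -> miss, prune
  N10 x:[21,34] y:[37,50] z:[30,48] -> miss, prune

Visited [0, 1, 6, 8, 3, 9, 10]. Tests: 7 box, 2 leaf. Nearest: P8.

== RESULT ==
8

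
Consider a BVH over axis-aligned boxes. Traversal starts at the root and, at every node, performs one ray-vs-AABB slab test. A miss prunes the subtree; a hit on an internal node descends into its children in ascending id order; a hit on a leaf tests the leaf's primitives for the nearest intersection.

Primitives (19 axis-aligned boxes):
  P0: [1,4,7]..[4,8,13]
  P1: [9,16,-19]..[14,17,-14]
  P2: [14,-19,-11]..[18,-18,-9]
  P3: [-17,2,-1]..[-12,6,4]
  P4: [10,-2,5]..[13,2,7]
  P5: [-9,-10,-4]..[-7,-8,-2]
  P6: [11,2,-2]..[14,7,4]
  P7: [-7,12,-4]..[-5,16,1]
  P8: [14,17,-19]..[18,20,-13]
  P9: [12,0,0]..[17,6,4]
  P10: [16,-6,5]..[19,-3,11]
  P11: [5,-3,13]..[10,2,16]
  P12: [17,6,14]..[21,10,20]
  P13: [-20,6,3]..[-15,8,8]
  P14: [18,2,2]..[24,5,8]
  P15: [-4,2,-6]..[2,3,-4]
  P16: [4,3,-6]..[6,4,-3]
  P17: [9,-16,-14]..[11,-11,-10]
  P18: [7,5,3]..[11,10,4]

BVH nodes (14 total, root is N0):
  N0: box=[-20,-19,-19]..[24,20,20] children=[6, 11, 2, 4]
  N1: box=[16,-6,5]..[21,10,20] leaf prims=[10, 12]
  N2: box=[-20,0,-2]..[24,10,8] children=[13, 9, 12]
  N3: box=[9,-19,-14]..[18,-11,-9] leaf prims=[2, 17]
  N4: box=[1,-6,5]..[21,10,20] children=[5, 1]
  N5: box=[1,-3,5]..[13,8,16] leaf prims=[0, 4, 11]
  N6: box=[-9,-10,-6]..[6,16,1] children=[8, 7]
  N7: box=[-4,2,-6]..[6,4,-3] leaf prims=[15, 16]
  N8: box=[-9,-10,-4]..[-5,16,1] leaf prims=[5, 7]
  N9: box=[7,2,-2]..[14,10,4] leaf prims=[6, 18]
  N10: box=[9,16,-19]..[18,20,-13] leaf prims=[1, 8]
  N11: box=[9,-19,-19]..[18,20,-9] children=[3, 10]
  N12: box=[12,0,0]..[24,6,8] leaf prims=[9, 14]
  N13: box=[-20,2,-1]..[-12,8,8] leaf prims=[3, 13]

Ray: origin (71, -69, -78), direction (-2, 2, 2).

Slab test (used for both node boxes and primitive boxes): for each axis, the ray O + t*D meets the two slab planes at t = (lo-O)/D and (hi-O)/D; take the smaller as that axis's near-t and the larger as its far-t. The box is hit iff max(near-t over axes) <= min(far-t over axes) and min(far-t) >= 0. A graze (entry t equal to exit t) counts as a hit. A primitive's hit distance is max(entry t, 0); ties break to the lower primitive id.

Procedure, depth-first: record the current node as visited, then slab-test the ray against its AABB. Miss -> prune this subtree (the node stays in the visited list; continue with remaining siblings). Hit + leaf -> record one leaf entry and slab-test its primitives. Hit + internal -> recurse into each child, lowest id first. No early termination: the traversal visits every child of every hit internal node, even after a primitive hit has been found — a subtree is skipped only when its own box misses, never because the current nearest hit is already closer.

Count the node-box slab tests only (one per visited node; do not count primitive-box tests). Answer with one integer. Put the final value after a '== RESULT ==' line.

Walk:
N0 x:[47/2,91/2] y:[25,89/2] z:[59/2,49] -> hit [59/2,89/2], descend [2, 4, 6, 11]
  N2 x:[47/2,91/2] y:[69/2,79/2] z:[38,43] -> hit [38,79/2], descend [9, 12, 13]
    N9 x:[57/2,32] y:[71/2,79/2] z:[38,41] -> miss, prune
    N12 x:[47/2,59/2] y:[69/2,75/2] z:[39,43] -> miss, prune
    N13 x:[83/2,91/2] y:[71/2,77/2] z:[77/2,43] -> miss, prune
  N4 x:[25,35] y:[63/2,79/2] z:[83/2,49] -> miss, prune
  N6 x:[65/2,40] y:[59/2,85/2] z:[36,79/2] -> hit [36,79/2], descend [7, 8]
    N7 x:[65/2,75/2] y:[71/2,73/2] z:[36,75/2] -> hit [36,73/2] leaf, test {P15@t=36, P16(miss)}
    N8 x:[38,40] y:[59/2,85/2] z:[37,79/2] -> hit [38,79/2] leaf, test {P5(miss), P7(miss)}
  N11 x:[53/2,31] y:[25,89/2] z:[59/2,69/2] -> hit [59/2,31], descend [3, 10]
    N3 x:[53/2,31] y:[25,29] z:[32,69/2] -> miss, prune
    N10 x:[53/2,31] y:[85/2,89/2] z:[59/2,65/2] -> miss, prune

order=[0, 2, 9, 12, 13, 4, 6, 7, 8, 11, 3, 10]  |boxes|=12  |leaves|=2  hit=P15

== RESULT ==
12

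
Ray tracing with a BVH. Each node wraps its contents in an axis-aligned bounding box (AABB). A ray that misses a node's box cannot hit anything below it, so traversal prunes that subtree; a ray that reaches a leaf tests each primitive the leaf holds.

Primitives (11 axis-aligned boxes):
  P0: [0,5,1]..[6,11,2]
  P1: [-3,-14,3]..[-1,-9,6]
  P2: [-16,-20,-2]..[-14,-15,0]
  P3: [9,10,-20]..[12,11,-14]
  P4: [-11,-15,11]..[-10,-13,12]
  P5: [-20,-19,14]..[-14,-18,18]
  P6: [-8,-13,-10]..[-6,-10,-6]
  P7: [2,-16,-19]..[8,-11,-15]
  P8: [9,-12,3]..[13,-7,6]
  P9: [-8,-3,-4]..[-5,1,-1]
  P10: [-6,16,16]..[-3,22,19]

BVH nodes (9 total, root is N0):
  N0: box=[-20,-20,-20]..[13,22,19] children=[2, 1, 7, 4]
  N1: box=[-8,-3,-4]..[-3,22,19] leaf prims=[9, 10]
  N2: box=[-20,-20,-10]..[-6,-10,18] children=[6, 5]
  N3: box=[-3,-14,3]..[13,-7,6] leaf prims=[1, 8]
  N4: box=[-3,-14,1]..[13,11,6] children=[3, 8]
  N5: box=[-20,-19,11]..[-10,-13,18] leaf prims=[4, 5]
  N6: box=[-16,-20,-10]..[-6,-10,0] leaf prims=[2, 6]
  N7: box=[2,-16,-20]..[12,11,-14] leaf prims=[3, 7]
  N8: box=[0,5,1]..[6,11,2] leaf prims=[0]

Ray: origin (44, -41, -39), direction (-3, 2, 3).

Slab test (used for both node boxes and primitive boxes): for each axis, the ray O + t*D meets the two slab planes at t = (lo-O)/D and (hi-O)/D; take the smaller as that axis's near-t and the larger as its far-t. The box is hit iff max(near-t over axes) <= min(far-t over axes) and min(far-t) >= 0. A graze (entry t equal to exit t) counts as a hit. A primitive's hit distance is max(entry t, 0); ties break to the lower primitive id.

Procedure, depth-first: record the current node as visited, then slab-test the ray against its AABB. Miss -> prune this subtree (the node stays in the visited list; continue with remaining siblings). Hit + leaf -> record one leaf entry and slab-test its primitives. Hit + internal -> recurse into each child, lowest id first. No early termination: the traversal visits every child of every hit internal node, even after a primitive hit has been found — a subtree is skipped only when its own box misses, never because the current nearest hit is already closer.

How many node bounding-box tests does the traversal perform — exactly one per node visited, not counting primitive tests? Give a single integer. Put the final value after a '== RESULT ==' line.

Traverse from the root:
N0 x:[31/3,64/3] y:[21/2,63/2] z:[19/3,58/3] -> hit [21/2,58/3], descend [1, 2, 4, 7]
  N1 x:[47/3,52/3] y:[19,63/2] z:[35/3,58/3] -> miss, prune
  N2 x:[50/3,64/3] y:[21/2,31/2] z:[29/3,19] -> miss, prune
  N4 x:[31/3,47/3] y:[27/2,26] z:[40/3,15] -> hit [27/2,15], descend [3, 8]
    N3 x:[31/3,47/3] y:[27/2,17] z:[14,15] -> hit [14,15] leaf, test {P1@t=15, P8(miss)}
    N8 x:[38/3,44/3] y:[23,26] z:[40/3,41/3] -> miss, prune
  N7 x:[32/3,14] y:[25/2,26] z:[19/3,25/3] -> miss, prune

7 AABB tests over nodes [0, 1, 2, 4, 3, 8, 7]; 1 leaf entered; closest P1.

== RESULT ==
7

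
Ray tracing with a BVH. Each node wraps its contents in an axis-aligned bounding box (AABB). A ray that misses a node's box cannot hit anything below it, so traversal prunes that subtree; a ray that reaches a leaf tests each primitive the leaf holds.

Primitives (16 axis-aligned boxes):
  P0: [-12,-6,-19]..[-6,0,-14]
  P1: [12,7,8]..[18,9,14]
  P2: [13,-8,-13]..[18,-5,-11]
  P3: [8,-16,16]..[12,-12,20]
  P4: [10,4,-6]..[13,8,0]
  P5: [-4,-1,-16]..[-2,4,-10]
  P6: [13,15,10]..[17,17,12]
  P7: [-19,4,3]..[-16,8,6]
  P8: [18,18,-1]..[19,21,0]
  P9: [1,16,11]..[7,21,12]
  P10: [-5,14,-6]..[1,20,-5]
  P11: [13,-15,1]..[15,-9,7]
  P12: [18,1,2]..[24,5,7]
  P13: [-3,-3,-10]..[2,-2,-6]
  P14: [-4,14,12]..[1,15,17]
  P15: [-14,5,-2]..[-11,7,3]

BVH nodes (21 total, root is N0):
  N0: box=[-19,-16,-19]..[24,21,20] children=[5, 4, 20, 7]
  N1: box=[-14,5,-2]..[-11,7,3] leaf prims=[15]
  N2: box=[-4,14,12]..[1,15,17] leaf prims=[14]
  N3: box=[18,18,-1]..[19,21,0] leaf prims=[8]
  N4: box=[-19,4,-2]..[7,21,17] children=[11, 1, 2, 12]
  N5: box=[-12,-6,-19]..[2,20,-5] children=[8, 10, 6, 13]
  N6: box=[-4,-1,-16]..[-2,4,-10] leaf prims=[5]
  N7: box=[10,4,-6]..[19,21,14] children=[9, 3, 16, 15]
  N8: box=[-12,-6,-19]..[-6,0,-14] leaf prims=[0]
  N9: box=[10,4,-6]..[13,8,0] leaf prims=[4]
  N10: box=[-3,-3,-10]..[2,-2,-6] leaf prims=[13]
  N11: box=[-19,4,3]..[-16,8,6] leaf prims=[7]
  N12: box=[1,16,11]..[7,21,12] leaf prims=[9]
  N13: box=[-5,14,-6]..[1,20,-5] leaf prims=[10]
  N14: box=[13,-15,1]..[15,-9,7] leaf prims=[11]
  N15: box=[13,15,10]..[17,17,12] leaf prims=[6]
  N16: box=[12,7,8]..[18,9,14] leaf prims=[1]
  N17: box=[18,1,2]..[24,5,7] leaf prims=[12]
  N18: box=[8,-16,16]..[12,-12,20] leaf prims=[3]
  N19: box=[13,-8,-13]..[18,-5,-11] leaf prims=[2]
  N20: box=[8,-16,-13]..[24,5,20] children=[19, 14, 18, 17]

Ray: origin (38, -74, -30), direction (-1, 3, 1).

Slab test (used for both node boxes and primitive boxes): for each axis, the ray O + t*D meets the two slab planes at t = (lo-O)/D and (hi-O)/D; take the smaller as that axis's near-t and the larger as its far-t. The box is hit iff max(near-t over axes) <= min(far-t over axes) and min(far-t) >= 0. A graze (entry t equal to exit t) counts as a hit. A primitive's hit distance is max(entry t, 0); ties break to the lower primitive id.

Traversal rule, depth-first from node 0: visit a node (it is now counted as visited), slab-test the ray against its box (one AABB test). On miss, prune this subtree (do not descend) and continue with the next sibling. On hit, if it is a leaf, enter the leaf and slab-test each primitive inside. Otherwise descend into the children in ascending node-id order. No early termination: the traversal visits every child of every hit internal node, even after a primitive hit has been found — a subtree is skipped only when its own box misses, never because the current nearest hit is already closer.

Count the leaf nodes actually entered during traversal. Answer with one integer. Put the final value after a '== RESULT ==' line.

Walk:
N0 x:[14,57] y:[58/3,95/3] z:[11,50] -> hit [58/3,95/3], descend [4, 5, 7, 20]
  N4 x:[31,57] y:[26,95/3] z:[28,47] -> hit [31,95/3], descend [1, 2, 11, 12]
    N1 x:[49,52] y:[79/3,27] z:[28,33] -> miss, prune
    N2 x:[37,42] y:[88/3,89/3] z:[42,47] -> miss, prune
    N11 x:[54,57] y:[26,82/3] z:[33,36] -> miss, prune
    N12 x:[31,37] y:[30,95/3] z:[41,42] -> miss, prune
  N5 x:[36,50] y:[68/3,94/3] z:[11,25] -> miss, prune
  N7 x:[19,28] y:[26,95/3] z:[24,44] -> hit [26,28], descend [3, 9, 15, 16]
    N3 x:[19,20] y:[92/3,95/3] z:[29,30] -> miss, prune
    N9 x:[25,28] y:[26,82/3] z:[24,30] -> hit [26,82/3] leaf, test {P4@t=26}
    N15 x:[21,25] y:[89/3,91/3] z:[40,42] -> miss, prune
    N16 x:[20,26] y:[27,83/3] z:[38,44] -> miss, prune
  N20 x:[14,30] y:[58/3,79/3] z:[17,50] -> hit [58/3,79/3], descend [14, 17, 18, 19]
    N14 x:[23,25] y:[59/3,65/3] z:[31,37] -> miss, prune
    N17 x:[14,20] y:[25,79/3] z:[32,37] -> miss, prune
    N18 x:[26,30] y:[58/3,62/3] z:[46,50] -> miss, prune
    N19 x:[20,25] y:[22,23] z:[17,19] -> miss, prune

Summary -> nodes [0, 4, 1, 2, 11, 12, 5, 7, 3, 9, 15, 16, 20, 14, 17, 18, 19]; box-tests=17; leaf-entries=1; first=P4

== RESULT ==
1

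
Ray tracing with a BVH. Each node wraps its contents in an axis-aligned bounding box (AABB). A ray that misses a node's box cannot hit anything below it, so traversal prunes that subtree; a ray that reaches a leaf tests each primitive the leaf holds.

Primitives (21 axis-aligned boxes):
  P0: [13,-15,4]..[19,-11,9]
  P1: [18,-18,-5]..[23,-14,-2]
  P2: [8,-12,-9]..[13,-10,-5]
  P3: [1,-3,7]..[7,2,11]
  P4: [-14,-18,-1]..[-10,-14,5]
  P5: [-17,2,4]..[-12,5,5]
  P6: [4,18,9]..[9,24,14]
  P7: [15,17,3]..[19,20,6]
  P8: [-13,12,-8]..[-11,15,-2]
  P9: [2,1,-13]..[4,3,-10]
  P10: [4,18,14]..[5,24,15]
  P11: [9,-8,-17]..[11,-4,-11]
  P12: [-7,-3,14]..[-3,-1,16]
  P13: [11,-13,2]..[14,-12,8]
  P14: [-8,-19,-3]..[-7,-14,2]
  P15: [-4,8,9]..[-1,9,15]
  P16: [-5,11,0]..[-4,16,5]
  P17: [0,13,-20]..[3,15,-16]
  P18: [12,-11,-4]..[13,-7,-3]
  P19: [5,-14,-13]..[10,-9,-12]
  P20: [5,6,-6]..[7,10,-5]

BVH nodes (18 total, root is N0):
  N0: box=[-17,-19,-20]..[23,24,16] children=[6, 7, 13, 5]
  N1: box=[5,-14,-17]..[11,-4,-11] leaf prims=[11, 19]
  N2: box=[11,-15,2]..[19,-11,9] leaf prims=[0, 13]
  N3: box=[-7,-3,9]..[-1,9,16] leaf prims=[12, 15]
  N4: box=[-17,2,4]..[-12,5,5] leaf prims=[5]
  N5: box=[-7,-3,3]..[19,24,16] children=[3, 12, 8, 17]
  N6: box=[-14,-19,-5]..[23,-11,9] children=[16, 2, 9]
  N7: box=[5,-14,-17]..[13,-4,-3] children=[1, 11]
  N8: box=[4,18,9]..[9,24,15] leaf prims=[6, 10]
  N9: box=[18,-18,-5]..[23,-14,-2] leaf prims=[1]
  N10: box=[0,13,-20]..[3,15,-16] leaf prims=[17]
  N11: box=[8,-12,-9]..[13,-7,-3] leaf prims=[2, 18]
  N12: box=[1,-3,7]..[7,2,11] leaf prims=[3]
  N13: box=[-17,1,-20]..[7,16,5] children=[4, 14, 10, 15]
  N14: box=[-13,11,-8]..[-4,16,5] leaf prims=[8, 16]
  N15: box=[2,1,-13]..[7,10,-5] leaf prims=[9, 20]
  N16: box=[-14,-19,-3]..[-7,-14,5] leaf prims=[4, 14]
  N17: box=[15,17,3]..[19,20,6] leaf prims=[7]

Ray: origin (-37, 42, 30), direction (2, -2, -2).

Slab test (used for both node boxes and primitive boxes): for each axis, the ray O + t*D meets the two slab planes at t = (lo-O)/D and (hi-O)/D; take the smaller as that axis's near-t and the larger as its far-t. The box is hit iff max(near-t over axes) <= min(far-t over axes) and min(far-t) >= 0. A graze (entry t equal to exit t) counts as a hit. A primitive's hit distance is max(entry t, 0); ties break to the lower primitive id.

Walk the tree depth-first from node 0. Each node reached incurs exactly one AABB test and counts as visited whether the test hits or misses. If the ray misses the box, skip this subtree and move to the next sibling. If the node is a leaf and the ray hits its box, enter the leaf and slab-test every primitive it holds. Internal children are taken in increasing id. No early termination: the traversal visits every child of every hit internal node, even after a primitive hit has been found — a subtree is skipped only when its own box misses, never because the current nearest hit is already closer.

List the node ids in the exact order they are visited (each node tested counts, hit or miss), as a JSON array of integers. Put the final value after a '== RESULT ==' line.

Traverse from the root:
N0 x:[10,30] y:[9,61/2] z:[7,25] -> hit [10,25], descend [5, 6, 7, 13]
  N5 x:[15,28] y:[9,45/2] z:[7,27/2] -> miss, prune
  N6 x:[23/2,30] y:[53/2,61/2] z:[21/2,35/2] -> miss, prune
  N7 x:[21,25] y:[23,28] z:[33/2,47/2] -> hit [23,47/2], descend [1, 11]
    N1 x:[21,24] y:[23,28] z:[41/2,47/2] -> hit [23,47/2] leaf, test {P11@t=23, P19(miss)}
    N11 x:[45/2,25] y:[49/2,27] z:[33/2,39/2] -> miss, prune
  N13 x:[10,22] y:[13,41/2] z:[25/2,25] -> hit [13,41/2], descend [4, 10, 14, 15]
    N4 x:[10,25/2] y:[37/2,20] z:[25/2,13] -> miss, prune
    N10 x:[37/2,20] y:[27/2,29/2] z:[23,25] -> miss, prune
    N14 x:[12,33/2] y:[13,31/2] z:[25/2,19] -> hit [13,31/2] leaf, test {P8(miss), P16(miss)}
    N15 x:[39/2,22] y:[16,41/2] z:[35/2,43/2] -> hit [39/2,41/2] leaf, test {P9@t=20, P20(miss)}

Summary -> nodes [0, 5, 6, 7, 1, 11, 13, 4, 10, 14, 15]; box-tests=11; leaf-entries=3; first=P9

== RESULT ==
[0, 5, 6, 7, 1, 11, 13, 4, 10, 14, 15]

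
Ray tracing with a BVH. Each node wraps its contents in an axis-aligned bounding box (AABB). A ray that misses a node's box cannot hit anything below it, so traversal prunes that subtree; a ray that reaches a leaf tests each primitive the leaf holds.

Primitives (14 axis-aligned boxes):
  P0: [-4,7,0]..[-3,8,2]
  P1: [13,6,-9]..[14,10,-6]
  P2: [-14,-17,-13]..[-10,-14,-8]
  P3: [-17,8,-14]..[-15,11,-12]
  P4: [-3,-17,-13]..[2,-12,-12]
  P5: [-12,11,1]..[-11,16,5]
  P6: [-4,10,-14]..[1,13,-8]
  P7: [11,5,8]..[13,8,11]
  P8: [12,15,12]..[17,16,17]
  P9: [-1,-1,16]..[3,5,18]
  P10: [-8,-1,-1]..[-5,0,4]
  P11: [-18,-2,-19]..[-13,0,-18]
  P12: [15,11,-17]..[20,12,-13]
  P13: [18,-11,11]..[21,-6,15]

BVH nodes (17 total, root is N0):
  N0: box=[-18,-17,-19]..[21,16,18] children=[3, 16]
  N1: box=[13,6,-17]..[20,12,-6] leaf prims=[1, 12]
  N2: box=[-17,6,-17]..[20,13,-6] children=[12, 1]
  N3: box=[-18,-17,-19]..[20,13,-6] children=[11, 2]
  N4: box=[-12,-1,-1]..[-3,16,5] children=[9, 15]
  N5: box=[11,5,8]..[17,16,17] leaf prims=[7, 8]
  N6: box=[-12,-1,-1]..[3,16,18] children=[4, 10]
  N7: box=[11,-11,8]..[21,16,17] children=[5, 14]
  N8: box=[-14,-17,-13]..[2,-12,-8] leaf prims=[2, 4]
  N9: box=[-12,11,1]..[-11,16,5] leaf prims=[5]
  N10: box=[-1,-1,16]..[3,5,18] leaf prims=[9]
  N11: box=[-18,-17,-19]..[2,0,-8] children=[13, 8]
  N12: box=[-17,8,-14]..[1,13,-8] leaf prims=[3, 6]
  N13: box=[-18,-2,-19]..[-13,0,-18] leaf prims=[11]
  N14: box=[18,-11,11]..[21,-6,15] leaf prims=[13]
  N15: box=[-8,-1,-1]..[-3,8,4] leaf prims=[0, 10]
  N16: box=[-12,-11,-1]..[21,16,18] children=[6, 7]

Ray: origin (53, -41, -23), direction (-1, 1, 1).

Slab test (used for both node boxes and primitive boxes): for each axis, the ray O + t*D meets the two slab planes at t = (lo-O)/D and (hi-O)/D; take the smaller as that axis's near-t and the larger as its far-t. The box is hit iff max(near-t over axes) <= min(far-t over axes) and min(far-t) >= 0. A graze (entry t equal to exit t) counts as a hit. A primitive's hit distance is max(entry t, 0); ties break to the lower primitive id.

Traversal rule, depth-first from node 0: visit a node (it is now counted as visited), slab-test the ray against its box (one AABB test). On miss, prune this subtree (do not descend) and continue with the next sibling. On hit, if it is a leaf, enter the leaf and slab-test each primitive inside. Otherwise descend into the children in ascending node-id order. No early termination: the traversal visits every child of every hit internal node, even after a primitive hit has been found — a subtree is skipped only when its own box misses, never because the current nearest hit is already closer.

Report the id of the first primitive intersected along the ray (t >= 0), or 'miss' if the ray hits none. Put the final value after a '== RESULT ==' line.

Trace the traversal:
N0 x:[32,71] y:[24,57] z:[4,41] -> hit [32,41], descend [3, 16]
  N3 x:[33,71] y:[24,54] z:[4,17] -> miss, prune
  N16 x:[32,65] y:[30,57] z:[22,41] -> hit [32,41], descend [6, 7]
    N6 x:[50,65] y:[40,57] z:[22,41] -> miss, prune
    N7 x:[32,42] y:[30,57] z:[31,40] -> hit [32,40], descend [5, 14]
      N5 x:[36,42] y:[46,57] z:[31,40] -> miss, prune
      N14 x:[32,35] y:[30,35] z:[34,38] -> hit [34,35] leaf, test {P13@t=34}

Summary -> nodes [0, 3, 16, 6, 7, 5, 14]; box-tests=7; leaf-entries=1; first=P13

== RESULT ==
13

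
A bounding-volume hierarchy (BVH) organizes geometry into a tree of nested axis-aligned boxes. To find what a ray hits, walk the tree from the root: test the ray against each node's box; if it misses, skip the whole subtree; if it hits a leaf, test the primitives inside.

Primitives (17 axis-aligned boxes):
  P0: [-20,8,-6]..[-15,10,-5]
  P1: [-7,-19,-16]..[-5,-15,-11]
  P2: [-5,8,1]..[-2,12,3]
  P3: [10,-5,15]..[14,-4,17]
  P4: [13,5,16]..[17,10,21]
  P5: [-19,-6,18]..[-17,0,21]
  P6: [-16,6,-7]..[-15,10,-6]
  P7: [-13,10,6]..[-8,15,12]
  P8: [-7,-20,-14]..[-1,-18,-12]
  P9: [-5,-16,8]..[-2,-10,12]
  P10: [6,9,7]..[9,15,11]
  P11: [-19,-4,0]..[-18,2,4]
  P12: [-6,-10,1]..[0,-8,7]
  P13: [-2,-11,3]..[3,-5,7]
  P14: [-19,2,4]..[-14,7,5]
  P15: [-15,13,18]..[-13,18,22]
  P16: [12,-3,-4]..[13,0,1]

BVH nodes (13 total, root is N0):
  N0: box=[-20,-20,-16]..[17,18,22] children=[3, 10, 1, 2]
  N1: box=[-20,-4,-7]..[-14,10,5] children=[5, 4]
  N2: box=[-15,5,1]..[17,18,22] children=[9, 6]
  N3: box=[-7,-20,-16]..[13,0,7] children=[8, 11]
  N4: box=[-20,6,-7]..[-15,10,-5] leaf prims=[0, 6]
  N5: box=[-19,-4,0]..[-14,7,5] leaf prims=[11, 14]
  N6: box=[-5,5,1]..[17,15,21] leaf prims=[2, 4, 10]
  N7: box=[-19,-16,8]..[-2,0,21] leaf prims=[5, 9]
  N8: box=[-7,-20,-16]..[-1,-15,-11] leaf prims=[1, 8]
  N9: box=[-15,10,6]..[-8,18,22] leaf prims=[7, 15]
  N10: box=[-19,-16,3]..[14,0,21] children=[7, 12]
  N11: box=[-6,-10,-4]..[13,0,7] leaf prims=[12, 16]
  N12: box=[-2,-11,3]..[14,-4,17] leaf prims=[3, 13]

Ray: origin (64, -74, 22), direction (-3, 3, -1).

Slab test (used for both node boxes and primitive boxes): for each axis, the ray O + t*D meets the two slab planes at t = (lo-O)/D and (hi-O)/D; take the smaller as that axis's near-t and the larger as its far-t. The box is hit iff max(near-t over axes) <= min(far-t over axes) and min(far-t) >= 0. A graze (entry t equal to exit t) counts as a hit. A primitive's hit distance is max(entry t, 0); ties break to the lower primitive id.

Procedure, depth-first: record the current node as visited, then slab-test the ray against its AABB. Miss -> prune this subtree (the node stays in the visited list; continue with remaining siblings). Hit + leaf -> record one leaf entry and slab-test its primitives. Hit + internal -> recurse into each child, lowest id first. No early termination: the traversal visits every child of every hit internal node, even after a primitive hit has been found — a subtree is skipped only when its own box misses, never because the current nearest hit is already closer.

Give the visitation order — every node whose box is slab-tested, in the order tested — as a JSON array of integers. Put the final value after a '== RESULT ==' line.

Trace the traversal:
N0 x:[47/3,28] y:[18,92/3] z:[0,38] -> hit [18,28], descend [1, 2, 3, 10]
  N1 x:[26,28] y:[70/3,28] z:[17,29] -> hit [26,28], descend [4, 5]
    N4 x:[79/3,28] y:[80/3,28] z:[27,29] -> hit [27,28] leaf, test {P0@t=82/3, P6(miss)}
    N5 x:[26,83/3] y:[70/3,27] z:[17,22] -> miss, prune
  N2 x:[47/3,79/3] y:[79/3,92/3] z:[0,21] -> miss, prune
  N3 x:[17,71/3] y:[18,74/3] z:[15,38] -> hit [18,71/3], descend [8, 11]
    N8 x:[65/3,71/3] y:[18,59/3] z:[33,38] -> miss, prune
    N11 x:[17,70/3] y:[64/3,74/3] z:[15,26] -> hit [64/3,70/3] leaf, test {P12(miss), P16(miss)}
  N10 x:[50/3,83/3] y:[58/3,74/3] z:[1,19] -> miss, prune

order=[0, 1, 4, 5, 2, 3, 8, 11, 10]  |boxes|=9  |leaves|=2  hit=P0

== RESULT ==
[0, 1, 4, 5, 2, 3, 8, 11, 10]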